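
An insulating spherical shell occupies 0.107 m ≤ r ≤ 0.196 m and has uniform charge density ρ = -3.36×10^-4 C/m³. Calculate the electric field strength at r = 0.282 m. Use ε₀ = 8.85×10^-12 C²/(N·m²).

E ≈ 1.00×10^6 N/C

Take a concentric spherical Gaussian surface of radius r = 0.282 m (r > 0.196 m, enclosing the whole shell).
Q_enc = ρ·(4π/3)(b³ − a³) = (-3.36×10^-4)·(4π/3)·((0.196)³ − (0.107)³) = -8.873e-6 C.
Applying ∮E·dA = Q_enc/ε₀ with Φ = E(4πr²):
E = |Q_enc|/(4πε₀r²) = (8.873×10^-6)/(4π·8.85×10^-12·(0.282)²) = 1.00e6 N/C.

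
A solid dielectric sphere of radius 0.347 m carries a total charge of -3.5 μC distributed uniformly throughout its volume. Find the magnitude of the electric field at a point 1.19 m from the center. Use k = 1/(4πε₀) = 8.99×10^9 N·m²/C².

Symmetry ⇒ E = E(r) r̂. Gaussian sphere of radius r = 1.19 m (r > R, so the entire charge is enclosed).
Q_enc = -3.5 μC = -3.50×10^-6 C.
Applying ∮E·dA = Q_enc/ε₀ with Φ = E(4πr²):
E = k|Q_enc|/r² = (8.99×10^9)(3.50×10^-6)/(1.19)² = 2.22e4 N/C.

|E| ≈ 2.22×10^4 N/C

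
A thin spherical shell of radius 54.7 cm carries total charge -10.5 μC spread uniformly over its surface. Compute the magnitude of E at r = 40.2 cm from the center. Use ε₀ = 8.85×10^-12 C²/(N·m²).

|E| = 0 V/m

Use a concentric Gaussian sphere at r = 40.2 cm (inside the shell, r < 54.7 cm).
All the charge is outside the Gaussian surface: Q_enc = 0, hence E = 0 everywhere inside the shell.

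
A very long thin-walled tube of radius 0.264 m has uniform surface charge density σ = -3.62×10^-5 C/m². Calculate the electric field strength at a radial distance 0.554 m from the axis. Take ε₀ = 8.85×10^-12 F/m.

By cylindrical symmetry E is radial; use a coaxial Gaussian cylinder of radius 0.554 m and length L (r > 0.264 m).
The whole shell is enclosed: λ_enc = σ·2πR = (-3.62×10^-5)·2π·(0.264) = -6.005×10^-5 C/m.
Applying ∮E·dA = Q_enc/ε₀ with the end caps contributing no flux:
E = |λ_enc|/(2πε₀r) = (6.005×10^-5)/(2π·8.85×10^-12·0.554) = 1.95×10^6 N/C.

|E| = 1.95×10^6 V/m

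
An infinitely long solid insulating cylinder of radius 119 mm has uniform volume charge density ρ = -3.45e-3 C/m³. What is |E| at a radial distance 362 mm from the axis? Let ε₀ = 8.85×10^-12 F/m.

|E| = 7.62×10^6 N/C

By cylindrical symmetry E is radial; use a coaxial Gaussian cylinder of radius 362 mm and length L (r > 119 mm, full cross-section enclosed).
λ_enc = ρ·πR² = (-3.45e-3)π(0.119)² = -1.535e-4 C/m.
Gauss's law: E·2πrL = λ_enc L/ε₀.
E = |λ_enc|/(2πε₀r) = (1.535×10^-4)/(2π·8.85×10^-12·0.362) = 7.62×10^6 N/C.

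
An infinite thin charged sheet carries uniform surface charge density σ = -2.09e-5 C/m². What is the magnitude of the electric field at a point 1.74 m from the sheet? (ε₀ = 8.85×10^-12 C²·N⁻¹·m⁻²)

By planar symmetry E is perpendicular to the sheet and uniform; use a Gaussian pillbox with flat faces of area A on each side of the sheet.
Only the two end caps contribute flux: Φ = 2EA. With Q_enc = σA, Gauss's law gives E = |σ|/(2ε₀).
E = |σ|/(2ε₀) = (2.09e-5)/(2·8.85×10^-12) = 1.18×10^6 N/C.

1.18e6 N/C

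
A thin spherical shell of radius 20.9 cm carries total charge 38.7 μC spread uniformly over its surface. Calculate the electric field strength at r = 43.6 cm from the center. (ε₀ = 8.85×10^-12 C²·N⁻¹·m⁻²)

Symmetry ⇒ E = E(r) r̂. Gaussian sphere of radius r = 43.6 cm (r > 20.9 cm).
The entire shell is enclosed: Q_enc = 3.87×10^-5 C.
Gauss's law: E·4πr² = Q_enc/ε₀.
E = |Q_enc|/(4πε₀r²) = (3.87e-5)/(4π·8.85×10^-12·(0.436)²) = 1.83×10^6 N/C.

|E| ≈ 1.83e6 V/m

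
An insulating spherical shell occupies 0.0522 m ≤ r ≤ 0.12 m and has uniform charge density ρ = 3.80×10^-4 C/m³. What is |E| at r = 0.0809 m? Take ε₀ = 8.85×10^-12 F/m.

E = 8.47×10^5 V/m

By spherical symmetry E is radial; choose a Gaussian sphere of radius r = 0.0809 m (within the shell material, 0.0522 m < r < 0.12 m).
Only the shell between 0.0522 m and r is enclosed: Q_enc = ρ·(4π/3)(r³ − a³) = (3.80e-4)·(4π/3)·((0.0809)³ − (0.0522)³) = 6.164e-7 C.
Since E is radial and uniform over the Gaussian sphere, Φ = E·4πr² = Q_enc/ε₀.
E = |Q_enc|/(4πε₀r²) = (6.164e-7)/(4π·8.85×10^-12·(0.0809)²) = 8.47e5 N/C.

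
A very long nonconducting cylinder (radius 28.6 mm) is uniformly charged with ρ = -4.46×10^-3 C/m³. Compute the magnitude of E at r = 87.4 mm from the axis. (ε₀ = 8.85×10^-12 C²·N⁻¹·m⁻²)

Choose a coaxial cylinder of radius r = 87.4 mm (arbitrary length L) as the Gaussian surface (r > 28.6 mm, full cross-section enclosed).
λ_enc = ρ·πR² = (-4.46×10^-3)π(0.0286)² = -1.146×10^-5 C/m.
Since E is radial and uniform over the curved surface, Φ = E·2πrL = Q_enc/ε₀ = λ_enc L/ε₀.
E = |λ_enc|/(2πε₀r) = (1.146e-5)/(2π·8.85×10^-12·0.0874) = 2.36×10^6 N/C.

|E| ≈ 2.36e6 N/C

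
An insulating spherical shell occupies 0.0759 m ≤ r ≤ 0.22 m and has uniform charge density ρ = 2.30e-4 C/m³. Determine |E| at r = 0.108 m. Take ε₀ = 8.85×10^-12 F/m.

6.11×10^5 V/m

Use a concentric Gaussian sphere at r = 0.108 m (within the shell material, 0.0759 m < r < 0.22 m).
Only the shell between 0.0759 m and r is enclosed: Q_enc = ρ·(4π/3)(r³ − a³) = (2.30×10^-4)·(4π/3)·((0.108)³ − (0.0759)³) = 7.924×10^-7 C.
Gauss's law: E·4πr² = Q_enc/ε₀.
E = |Q_enc|/(4πε₀r²) = (7.924×10^-7)/(4π·8.85×10^-12·(0.108)²) = 6.11e5 N/C.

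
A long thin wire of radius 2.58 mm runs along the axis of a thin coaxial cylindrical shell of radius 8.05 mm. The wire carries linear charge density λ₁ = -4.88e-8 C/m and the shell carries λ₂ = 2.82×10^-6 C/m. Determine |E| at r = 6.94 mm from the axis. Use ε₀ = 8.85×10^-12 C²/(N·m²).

1.26×10^5 N/C

Choose a coaxial cylinder of radius r = 6.94 mm (arbitrary length L) as the Gaussian surface (between the conductors, 2.58 mm < r < 8.05 mm).
The shell at 8.05 mm lies outside the Gaussian surface, so λ_enc = λ₁ = -4.88e-8 C/m.
By Gauss's law (flux through the curved wall only), E·2πrL = λ_enc L/ε₀.
E = |λ_enc|/(2πε₀r) = (4.88×10^-8)/(2π·8.85×10^-12·0.00694) = 1.26×10^5 N/C.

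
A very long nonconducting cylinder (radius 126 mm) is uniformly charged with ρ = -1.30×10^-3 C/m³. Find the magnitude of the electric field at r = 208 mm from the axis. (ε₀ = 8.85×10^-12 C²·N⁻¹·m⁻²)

Choose a coaxial cylinder of radius r = 208 mm (arbitrary length L) as the Gaussian surface (r > 126 mm, full cross-section enclosed).
λ_enc = ρ·πR² = (-1.30e-3)π(0.126)² = -6.484×10^-5 C/m.
Since E is radial and uniform over the curved surface, Φ = E·2πrL = Q_enc/ε₀ = λ_enc L/ε₀.
E = |λ_enc|/(2πε₀r) = (6.484×10^-5)/(2π·8.85×10^-12·0.208) = 5.61×10^6 N/C.

E = 5.61×10^6 V/m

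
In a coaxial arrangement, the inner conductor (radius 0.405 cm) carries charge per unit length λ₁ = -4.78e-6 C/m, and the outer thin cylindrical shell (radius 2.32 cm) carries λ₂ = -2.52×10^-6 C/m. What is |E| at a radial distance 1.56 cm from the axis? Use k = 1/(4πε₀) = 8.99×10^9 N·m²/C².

By cylindrical symmetry E is radial; use a coaxial Gaussian cylinder of radius 1.56 cm and length L (between the conductors, 0.405 cm < r < 2.32 cm).
The shell at 2.32 cm lies outside the Gaussian surface, so λ_enc = λ₁ = -4.78×10^-6 C/m.
By Gauss's law (flux through the curved wall only), E·2πrL = λ_enc L/ε₀.
E = 2k|λ_enc|/r = 2(8.99×10^9)(4.78e-6)/(0.0156) = 5.51e6 N/C.

E = 5.51×10^6 V/m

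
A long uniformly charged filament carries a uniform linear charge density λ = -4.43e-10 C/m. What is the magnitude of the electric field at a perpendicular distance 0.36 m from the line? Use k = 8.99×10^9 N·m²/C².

Choose a coaxial cylinder of radius r = 0.36 m (arbitrary length L) as the Gaussian surface.
Q_enc = λL, so λ_enc = -4.43×10^-10 C/m.
Applying ∮E·dA = Q_enc/ε₀ with the end caps contributing no flux:
E = 2k|λ_enc|/r = 2(8.99×10^9)(4.43×10^-10)/(0.36) = 22.1 N/C.

|E| ≈ 22.1 N/C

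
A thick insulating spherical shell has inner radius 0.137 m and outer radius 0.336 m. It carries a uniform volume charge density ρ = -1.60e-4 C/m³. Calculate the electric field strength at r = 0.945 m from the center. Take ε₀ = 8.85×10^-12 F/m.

E ≈ 2.39e5 N/C

Take a concentric spherical Gaussian surface of radius r = 0.945 m (r > 0.336 m, enclosing the whole shell).
Q_enc = ρ·(4π/3)(b³ − a³) = (-1.60×10^-4)·(4π/3)·((0.336)³ − (0.137)³) = -2.37×10^-5 C.
Applying ∮E·dA = Q_enc/ε₀ with Φ = E(4πr²):
E = |Q_enc|/(4πε₀r²) = (2.37×10^-5)/(4π·8.85×10^-12·(0.945)²) = 2.39e5 N/C.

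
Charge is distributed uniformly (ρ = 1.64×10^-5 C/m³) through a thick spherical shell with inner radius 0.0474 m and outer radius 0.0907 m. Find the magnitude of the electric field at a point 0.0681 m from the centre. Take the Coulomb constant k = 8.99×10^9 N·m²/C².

By spherical symmetry E is radial; choose a Gaussian sphere of radius r = 0.0681 m (within the shell material, 0.0474 m < r < 0.0907 m).
Only the shell between 0.0474 m and r is enclosed: Q_enc = ρ·(4π/3)(r³ − a³) = (1.64e-5)·(4π/3)·((0.0681)³ − (0.0474)³) = 1.438×10^-8 C.
Gauss's law: E·4πr² = Q_enc/ε₀.
E = k|Q_enc|/r² = (8.99×10^9)(1.438×10^-8)/(0.0681)² = 2.79×10^4 N/C.

|E| = 2.79e4 N/C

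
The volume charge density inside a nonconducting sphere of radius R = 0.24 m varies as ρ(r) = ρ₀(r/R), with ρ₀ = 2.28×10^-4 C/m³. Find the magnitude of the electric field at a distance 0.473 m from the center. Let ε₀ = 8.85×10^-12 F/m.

Take a concentric spherical Gaussian surface of radius r = 0.473 m (r > R, all charge enclosed).
Q_enc = 4π ∫₀^R ρ₀(r'/R)^1 r'² dr' = 4πρ₀R³/4 = 9.902×10^-6 C.
Since E is radial and uniform over the Gaussian sphere, Φ = E·4πr² = Q_enc/ε₀.
E = |Q_enc|/(4πε₀r²) = (9.902×10^-6)/(4π·8.85×10^-12·(0.473)²) = 3.98×10^5 N/C.

E ≈ 3.98×10^5 V/m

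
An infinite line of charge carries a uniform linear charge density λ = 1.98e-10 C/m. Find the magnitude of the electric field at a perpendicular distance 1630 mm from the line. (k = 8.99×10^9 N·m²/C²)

E ≈ 2.18 N/C

Choose a coaxial cylinder of radius r = 1630 mm (arbitrary length L) as the Gaussian surface.
Q_enc = λL, so λ_enc = 1.98×10^-10 C/m.
Gauss's law: E·2πrL = λ_enc L/ε₀.
E = 2k|λ_enc|/r = 2(8.99×10^9)(1.98×10^-10)/(1.63) = 2.18 N/C.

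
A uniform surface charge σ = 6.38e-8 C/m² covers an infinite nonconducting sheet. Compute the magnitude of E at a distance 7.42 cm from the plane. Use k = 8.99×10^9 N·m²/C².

Choose a cylindrical pillbox piercing the sheet, end faces (area A) parallel to it.
Only the two end caps contribute flux: Φ = 2EA. With Q_enc = σA, Gauss's law gives E = |σ|/(2ε₀).
E = 2πk|σ| = 2π(8.99×10^9)(6.38e-8) = 3.60×10^3 N/C.

|E| = 3.60×10^3 V/m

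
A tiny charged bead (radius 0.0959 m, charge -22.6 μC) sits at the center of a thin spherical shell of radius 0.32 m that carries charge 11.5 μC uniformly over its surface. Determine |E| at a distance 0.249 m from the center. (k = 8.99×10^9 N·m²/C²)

3.28e6 N/C

Use a concentric Gaussian sphere at r = 0.249 m (between the bodies, 0.0959 m < r < 0.32 m).
The shell at 0.32 m lies outside the Gaussian surface, so Q_enc = -22.6 μC = -2.26×10^-5 C.
Since E is radial and uniform over the Gaussian sphere, Φ = E·4πr² = Q_enc/ε₀.
E = k|Q_enc|/r² = (8.99×10^9)(2.26e-5)/(0.249)² = 3.28×10^6 N/C.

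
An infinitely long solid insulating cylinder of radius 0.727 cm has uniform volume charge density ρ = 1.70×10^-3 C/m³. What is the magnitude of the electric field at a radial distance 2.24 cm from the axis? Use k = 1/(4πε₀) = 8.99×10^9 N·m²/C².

Choose a coaxial cylinder of radius r = 2.24 cm (arbitrary length L) as the Gaussian surface (r > 0.727 cm, full cross-section enclosed).
λ_enc = ρ·πR² = (1.70e-3)π(0.00727)² = 2.823×10^-7 C/m.
Since E is radial and uniform over the curved surface, Φ = E·2πrL = Q_enc/ε₀ = λ_enc L/ε₀.
E = 2k|λ_enc|/r = 2(8.99×10^9)(2.823×10^-7)/(0.0224) = 2.27×10^5 N/C.

2.27×10^5 N/C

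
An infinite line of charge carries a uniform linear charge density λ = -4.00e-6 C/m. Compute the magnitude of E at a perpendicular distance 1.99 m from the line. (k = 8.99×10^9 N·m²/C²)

Choose a coaxial cylinder of radius r = 1.99 m (arbitrary length L) as the Gaussian surface.
Q_enc = λL, so λ_enc = -4.00×10^-6 C/m.
Applying ∮E·dA = Q_enc/ε₀ with the end caps contributing no flux:
E = 2k|λ_enc|/r = 2(8.99×10^9)(4.00×10^-6)/(1.99) = 3.61×10^4 N/C.

|E| = 3.61×10^4 V/m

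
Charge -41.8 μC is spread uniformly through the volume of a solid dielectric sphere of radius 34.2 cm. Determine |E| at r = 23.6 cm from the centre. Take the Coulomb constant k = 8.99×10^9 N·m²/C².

|E| ≈ 2.22e6 N/C

By spherical symmetry E is radial; choose a Gaussian sphere of radius r = 23.6 cm (r < R).
For a uniform sphere the enclosed fraction is (r/R)³, so Q_enc = (-41.8 μC)(0.236/0.342)³ = -1.374×10^-5 C.
Gauss's law: E·4πr² = Q_enc/ε₀.
E = k|Q_enc|/r² = (8.99×10^9)(1.374×10^-5)/(0.236)² = 2.22e6 N/C.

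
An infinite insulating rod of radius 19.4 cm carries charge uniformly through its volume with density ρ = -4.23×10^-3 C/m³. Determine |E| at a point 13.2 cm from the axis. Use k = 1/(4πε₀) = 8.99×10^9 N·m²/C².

Take a coaxial cylindrical Gaussian surface of radius r = 13.2 cm and length L (r < R).
Charge inside radius r per length L is ρ·πr²·L, so λ_enc = ρπr² = -2.315e-4 C/m.
Since E is radial and uniform over the curved surface, Φ = E·2πrL = Q_enc/ε₀ = λ_enc L/ε₀.
E = 2k|λ_enc|/r = 2(8.99×10^9)(2.315×10^-4)/(0.132) = 3.15×10^7 N/C.

E = 3.15×10^7 N/C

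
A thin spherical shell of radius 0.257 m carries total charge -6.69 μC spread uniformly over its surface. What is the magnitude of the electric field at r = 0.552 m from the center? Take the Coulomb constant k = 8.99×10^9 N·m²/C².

1.97e5 N/C

Use a concentric Gaussian sphere at r = 0.552 m (r > 0.257 m).
The entire shell is enclosed: Q_enc = -6.69e-6 C.
Since E is radial and uniform over the Gaussian sphere, Φ = E·4πr² = Q_enc/ε₀.
E = k|Q_enc|/r² = (8.99×10^9)(6.69×10^-6)/(0.552)² = 1.97e5 N/C.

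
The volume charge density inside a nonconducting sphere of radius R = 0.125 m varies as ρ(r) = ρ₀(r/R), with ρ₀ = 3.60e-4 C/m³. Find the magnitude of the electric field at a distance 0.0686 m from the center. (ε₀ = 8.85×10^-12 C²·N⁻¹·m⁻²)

By spherical symmetry E is radial; choose a Gaussian sphere of radius r = 0.0686 m (r < R).
Integrate the density: Q_enc = 4π ∫₀^r ρ₀(r'/R)^1 r'² dr' = 4πρ₀ r^4/(4·R) = 2.004×10^-7 C.
Since E is radial and uniform over the Gaussian sphere, Φ = E·4πr² = Q_enc/ε₀.
E = |Q_enc|/(4πε₀r²) = (2.004×10^-7)/(4π·8.85×10^-12·(0.0686)²) = 3.83×10^5 N/C.

E = 3.83×10^5 N/C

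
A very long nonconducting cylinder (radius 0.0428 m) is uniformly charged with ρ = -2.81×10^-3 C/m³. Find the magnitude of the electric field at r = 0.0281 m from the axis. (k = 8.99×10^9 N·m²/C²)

E ≈ 4.46e6 N/C

Choose a coaxial cylinder of radius r = 0.0281 m (arbitrary length L) as the Gaussian surface (r < R).
Charge inside radius r per length L is ρ·πr²·L, so λ_enc = ρπr² = -6.971×10^-6 C/m.
Applying ∮E·dA = Q_enc/ε₀ with the end caps contributing no flux:
E = 2k|λ_enc|/r = 2(8.99×10^9)(6.971×10^-6)/(0.0281) = 4.46e6 N/C.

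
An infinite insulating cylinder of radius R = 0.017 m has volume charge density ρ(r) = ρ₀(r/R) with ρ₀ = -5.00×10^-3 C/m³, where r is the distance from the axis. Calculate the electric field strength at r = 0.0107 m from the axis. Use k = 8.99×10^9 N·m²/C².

|E| = 1.27×10^6 N/C

By cylindrical symmetry E is radial; use a coaxial Gaussian cylinder of radius 0.0107 m and length L (r < R).
Integrating ρ over the cross-section to radius r: λ_enc = (2πρ₀/R) ∫₀^r r'^2 dr' = 2πρ₀ r^3/(3·R) = -7.546×10^-7 C/m.
Gauss's law: E·2πrL = λ_enc L/ε₀.
E = 2k|λ_enc|/r = 2(8.99×10^9)(7.546×10^-7)/(0.0107) = 1.27e6 N/C.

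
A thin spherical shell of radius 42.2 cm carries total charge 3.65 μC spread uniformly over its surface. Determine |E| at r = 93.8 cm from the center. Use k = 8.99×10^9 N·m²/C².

Use a concentric Gaussian sphere at r = 93.8 cm (r > 42.2 cm).
The entire shell is enclosed: Q_enc = 3.65×10^-6 C.
Gauss's law: E·4πr² = Q_enc/ε₀.
E = k|Q_enc|/r² = (8.99×10^9)(3.65e-6)/(0.938)² = 3.73×10^4 N/C.

|E| ≈ 3.73×10^4 V/m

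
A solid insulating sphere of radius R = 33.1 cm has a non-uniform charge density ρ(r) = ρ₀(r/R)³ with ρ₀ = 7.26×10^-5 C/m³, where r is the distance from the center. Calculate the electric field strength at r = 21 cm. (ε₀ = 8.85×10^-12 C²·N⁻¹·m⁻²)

Use a concentric Gaussian sphere at r = 21 cm (r < R).
Q_enc = ∫₀^r ρ(r')·4πr'² dr' = (4πρ₀/R³) ∫₀^r r'^5 dr' = 4πρ₀ r^6/(6·R³) = 3.596×10^-7 C.
Gauss's law: E·4πr² = Q_enc/ε₀.
E = |Q_enc|/(4πε₀r²) = (3.596×10^-7)/(4π·8.85×10^-12·(0.21)²) = 7.33e4 N/C.

7.33e4 N/C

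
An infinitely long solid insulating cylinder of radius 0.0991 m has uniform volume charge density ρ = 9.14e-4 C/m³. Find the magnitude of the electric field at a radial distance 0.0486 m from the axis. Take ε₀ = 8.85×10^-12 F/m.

By cylindrical symmetry E is radial; use a coaxial Gaussian cylinder of radius 0.0486 m and length L (r < R).
Charge inside radius r per length L is ρ·πr²·L, so λ_enc = ρπr² = 6.782e-6 C/m.
Since E is radial and uniform over the curved surface, Φ = E·2πrL = Q_enc/ε₀ = λ_enc L/ε₀.
E = |λ_enc|/(2πε₀r) = (6.782×10^-6)/(2π·8.85×10^-12·0.0486) = 2.51×10^6 N/C.

|E| = 2.51×10^6 V/m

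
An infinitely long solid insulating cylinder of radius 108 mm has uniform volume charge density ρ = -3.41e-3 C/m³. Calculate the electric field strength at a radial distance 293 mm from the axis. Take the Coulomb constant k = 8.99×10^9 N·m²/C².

Take a coaxial cylindrical Gaussian surface of radius r = 293 mm and length L (r > 108 mm, full cross-section enclosed).
λ_enc = ρ·πR² = (-3.41×10^-3)π(0.108)² = -1.25×10^-4 C/m.
Since E is radial and uniform over the curved surface, Φ = E·2πrL = Q_enc/ε₀ = λ_enc L/ε₀.
E = 2k|λ_enc|/r = 2(8.99×10^9)(1.25e-4)/(0.293) = 7.67e6 N/C.

|E| = 7.67×10^6 N/C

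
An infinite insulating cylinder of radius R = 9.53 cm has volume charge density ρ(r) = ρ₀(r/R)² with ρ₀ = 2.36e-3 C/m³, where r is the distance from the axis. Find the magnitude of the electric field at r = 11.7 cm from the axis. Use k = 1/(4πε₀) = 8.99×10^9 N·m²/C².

|E| ≈ 5.17×10^6 N/C

Coaxial Gaussian cylinder, radius r = 11.7 cm, length L (r > R, full charge per length enclosed).
λ_enc = 2π ∫₀^R ρ₀(r'/R)^2 r' dr' = 2πρ₀R²/4 = 3.367×10^-5 C/m.
Applying ∮E·dA = Q_enc/ε₀ with the end caps contributing no flux:
E = 2k|λ_enc|/r = 2(8.99×10^9)(3.367×10^-5)/(0.117) = 5.17×10^6 N/C.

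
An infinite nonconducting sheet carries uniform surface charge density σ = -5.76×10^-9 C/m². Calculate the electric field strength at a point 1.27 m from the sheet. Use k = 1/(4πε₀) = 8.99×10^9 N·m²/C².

E = 325 N/C

By planar symmetry E is perpendicular to the sheet and uniform; use a Gaussian pillbox with flat faces of area A on each side of the sheet.
Only the two end caps contribute flux: Φ = 2EA. With Q_enc = σA, Gauss's law gives E = |σ|/(2ε₀).
E = 2πk|σ| = 2π(8.99×10^9)(5.76×10^-9) = 325 N/C.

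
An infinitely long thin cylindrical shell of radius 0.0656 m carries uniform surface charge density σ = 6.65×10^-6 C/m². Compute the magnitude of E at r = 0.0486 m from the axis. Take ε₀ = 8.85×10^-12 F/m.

Coaxial Gaussian cylinder, radius r = 0.0486 m, length L (r < 0.0656 m, inside the shell).
All the surface charge lies outside this cylinder: Q_enc = 0, hence E = 0.

|E| = 0 V/m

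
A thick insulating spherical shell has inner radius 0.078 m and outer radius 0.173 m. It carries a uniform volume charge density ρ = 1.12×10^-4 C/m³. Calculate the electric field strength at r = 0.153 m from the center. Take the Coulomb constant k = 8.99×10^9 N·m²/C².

By spherical symmetry E is radial; choose a Gaussian sphere of radius r = 0.153 m (within the shell material, 0.078 m < r < 0.173 m).
Enclosed charge is the volume from a to r: Q_enc = (4π/3)ρ(r³ − a³) = 1.458×10^-6 C.
Gauss's law: E·4πr² = Q_enc/ε₀.
E = k|Q_enc|/r² = (8.99×10^9)(1.458e-6)/(0.153)² = 5.60×10^5 N/C.

5.60e5 V/m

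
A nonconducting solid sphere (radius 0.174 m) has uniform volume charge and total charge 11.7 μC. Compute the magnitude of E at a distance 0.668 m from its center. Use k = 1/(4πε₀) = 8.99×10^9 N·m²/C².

Take a concentric spherical Gaussian surface of radius r = 0.668 m (r > R, so the entire charge is enclosed).
Q_enc = 11.7 μC = 1.17×10^-5 C.
Applying ∮E·dA = Q_enc/ε₀ with Φ = E(4πr²):
E = k|Q_enc|/r² = (8.99×10^9)(1.17e-5)/(0.668)² = 2.36×10^5 N/C.

|E| = 2.36×10^5 V/m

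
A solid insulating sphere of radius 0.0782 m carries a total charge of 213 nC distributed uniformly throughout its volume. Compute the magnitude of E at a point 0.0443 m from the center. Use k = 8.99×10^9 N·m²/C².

E = 1.77e5 N/C

Take a concentric spherical Gaussian surface of radius r = 0.0443 m (r < R).
For a uniform sphere the enclosed fraction is (r/R)³, so Q_enc = (213 nC)(0.0443/0.0782)³ = 3.872×10^-8 C.
Applying ∮E·dA = Q_enc/ε₀ with Φ = E(4πr²):
E = k|Q_enc|/r² = (8.99×10^9)(3.872×10^-8)/(0.0443)² = 1.77e5 N/C.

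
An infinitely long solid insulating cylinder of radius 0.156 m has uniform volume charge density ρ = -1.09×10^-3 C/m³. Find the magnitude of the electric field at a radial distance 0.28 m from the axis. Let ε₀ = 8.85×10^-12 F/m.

By cylindrical symmetry E is radial; use a coaxial Gaussian cylinder of radius 0.28 m and length L (r > 0.156 m, full cross-section enclosed).
λ_enc = ρ·πR² = (-1.09×10^-3)π(0.156)² = -8.333e-5 C/m.
By Gauss's law (flux through the curved wall only), E·2πrL = λ_enc L/ε₀.
E = |λ_enc|/(2πε₀r) = (8.333×10^-5)/(2π·8.85×10^-12·0.28) = 5.35×10^6 N/C.

E ≈ 5.35×10^6 V/m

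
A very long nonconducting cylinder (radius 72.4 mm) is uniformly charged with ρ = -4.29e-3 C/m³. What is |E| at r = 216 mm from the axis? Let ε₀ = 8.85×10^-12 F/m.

|E| ≈ 5.88×10^6 N/C

Coaxial Gaussian cylinder, radius r = 216 mm, length L (r > 72.4 mm, full cross-section enclosed).
λ_enc = ρ·πR² = (-4.29×10^-3)π(0.0724)² = -7.065×10^-5 C/m.
By Gauss's law (flux through the curved wall only), E·2πrL = λ_enc L/ε₀.
E = |λ_enc|/(2πε₀r) = (7.065×10^-5)/(2π·8.85×10^-12·0.216) = 5.88e6 N/C.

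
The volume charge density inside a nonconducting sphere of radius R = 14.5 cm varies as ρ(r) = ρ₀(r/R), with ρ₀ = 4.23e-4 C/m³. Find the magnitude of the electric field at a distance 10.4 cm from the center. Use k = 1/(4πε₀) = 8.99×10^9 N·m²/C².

Take a concentric spherical Gaussian surface of radius r = 10.4 cm (r < R).
Q_enc = ∫₀^r ρ(r')·4πr'² dr' = (4πρ₀/R) ∫₀^r r'^3 dr' = 4πρ₀ r^4/(4·R) = 1.072e-6 C.
Applying ∮E·dA = Q_enc/ε₀ with Φ = E(4πr²):
E = k|Q_enc|/r² = (8.99×10^9)(1.072×10^-6)/(0.104)² = 8.91e5 N/C.

8.91e5 N/C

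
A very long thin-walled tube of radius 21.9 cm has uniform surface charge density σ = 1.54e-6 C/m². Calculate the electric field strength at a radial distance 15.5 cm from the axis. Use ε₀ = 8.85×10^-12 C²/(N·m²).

By cylindrical symmetry E is radial; use a coaxial Gaussian cylinder of radius 15.5 cm and length L (r < 21.9 cm, inside the shell).
All the surface charge lies outside this cylinder: Q_enc = 0, hence E = 0.

E = 0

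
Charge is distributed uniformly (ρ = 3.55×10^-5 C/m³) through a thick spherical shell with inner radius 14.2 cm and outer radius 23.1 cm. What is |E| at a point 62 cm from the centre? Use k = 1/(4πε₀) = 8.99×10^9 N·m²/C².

Symmetry ⇒ E = E(r) r̂. Gaussian sphere of radius r = 62 cm (r > 23.1 cm, enclosing the whole shell).
Q_enc = ρ·(4π/3)(b³ − a³) = (3.55×10^-5)·(4π/3)·((0.231)³ − (0.142)³) = 1.407e-6 C.
Applying ∮E·dA = Q_enc/ε₀ with Φ = E(4πr²):
E = k|Q_enc|/r² = (8.99×10^9)(1.407×10^-6)/(0.62)² = 3.29×10^4 N/C.

E ≈ 3.29×10^4 N/C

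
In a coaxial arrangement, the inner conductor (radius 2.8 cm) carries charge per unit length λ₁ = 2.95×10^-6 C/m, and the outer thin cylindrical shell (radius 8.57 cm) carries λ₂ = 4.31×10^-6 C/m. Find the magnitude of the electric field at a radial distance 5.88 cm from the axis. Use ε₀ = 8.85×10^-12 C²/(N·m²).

Take a coaxial cylindrical Gaussian surface of radius r = 5.88 cm and length L (between the conductors, 2.8 cm < r < 8.57 cm).
Only the inner wire is enclosed; the outer shell contributes nothing inside itself. λ_enc = λ₁ = 2.95×10^-6 C/m.
Gauss's law: E·2πrL = λ_enc L/ε₀.
E = |λ_enc|/(2πε₀r) = (2.95×10^-6)/(2π·8.85×10^-12·0.0588) = 9.02×10^5 N/C.

|E| = 9.02e5 V/m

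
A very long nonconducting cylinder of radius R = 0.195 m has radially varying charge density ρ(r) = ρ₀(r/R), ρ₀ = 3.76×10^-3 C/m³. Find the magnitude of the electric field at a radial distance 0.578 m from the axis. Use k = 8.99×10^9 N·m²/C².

Choose a coaxial cylinder of radius r = 0.578 m (arbitrary length L) as the Gaussian surface (r > R, full charge per length enclosed).
λ_enc = 2π ∫₀^R ρ₀(r'/R)^1 r' dr' = 2πρ₀R²/3 = 2.994×10^-4 C/m.
Since E is radial and uniform over the curved surface, Φ = E·2πrL = Q_enc/ε₀ = λ_enc L/ε₀.
E = 2k|λ_enc|/r = 2(8.99×10^9)(2.994e-4)/(0.578) = 9.31×10^6 N/C.

E ≈ 9.31×10^6 N/C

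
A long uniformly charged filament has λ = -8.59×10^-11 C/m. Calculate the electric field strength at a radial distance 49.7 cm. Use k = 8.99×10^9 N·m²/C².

E = 3.11 N/C

By cylindrical symmetry E is radial; use a coaxial Gaussian cylinder of radius 49.7 cm and length L.
Q_enc = λL, so λ_enc = -8.59×10^-11 C/m.
Since E is radial and uniform over the curved surface, Φ = E·2πrL = Q_enc/ε₀ = λ_enc L/ε₀.
E = 2k|λ_enc|/r = 2(8.99×10^9)(8.59×10^-11)/(0.497) = 3.11 N/C.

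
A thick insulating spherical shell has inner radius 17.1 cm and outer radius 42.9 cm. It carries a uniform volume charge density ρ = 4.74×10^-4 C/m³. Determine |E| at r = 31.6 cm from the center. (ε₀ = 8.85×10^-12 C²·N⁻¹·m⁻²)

|E| ≈ 4.75×10^6 V/m

Symmetry ⇒ E = E(r) r̂. Gaussian sphere of radius r = 31.6 cm (within the shell material, 17.1 cm < r < 42.9 cm).
Enclosed charge is the volume from a to r: Q_enc = (4π/3)ρ(r³ − a³) = 5.272×10^-5 C.
Applying ∮E·dA = Q_enc/ε₀ with Φ = E(4πr²):
E = |Q_enc|/(4πε₀r²) = (5.272e-5)/(4π·8.85×10^-12·(0.316)²) = 4.75e6 N/C.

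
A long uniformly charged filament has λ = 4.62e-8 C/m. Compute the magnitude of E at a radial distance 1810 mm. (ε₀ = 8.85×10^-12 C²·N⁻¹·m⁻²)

|E| = 459 V/m

Choose a coaxial cylinder of radius r = 1810 mm (arbitrary length L) as the Gaussian surface.
Q_enc = λL, so λ_enc = 4.62×10^-8 C/m.
Gauss's law: E·2πrL = λ_enc L/ε₀.
E = |λ_enc|/(2πε₀r) = (4.62×10^-8)/(2π·8.85×10^-12·1.81) = 459 N/C.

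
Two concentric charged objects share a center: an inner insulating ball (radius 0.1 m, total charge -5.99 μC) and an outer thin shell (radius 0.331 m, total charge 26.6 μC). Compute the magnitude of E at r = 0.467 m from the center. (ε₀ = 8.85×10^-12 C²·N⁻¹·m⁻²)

E = 8.50e5 N/C

Take a concentric spherical Gaussian surface of radius r = 0.467 m (r > 0.331 m, enclosing both).
Q_enc = (-5.99 μC) + (26.6 μC) = 2.061×10^-5 C.
By Gauss's law, ∮E·dA = E·4πr² = Q_enc/ε₀.
E = |Q_enc|/(4πε₀r²) = (2.061×10^-5)/(4π·8.85×10^-12·(0.467)²) = 8.50×10^5 N/C.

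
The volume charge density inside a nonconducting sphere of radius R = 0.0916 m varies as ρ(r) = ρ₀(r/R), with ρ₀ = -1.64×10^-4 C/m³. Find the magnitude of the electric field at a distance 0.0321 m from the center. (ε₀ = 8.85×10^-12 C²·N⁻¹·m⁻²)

Symmetry ⇒ E = E(r) r̂. Gaussian sphere of radius r = 0.0321 m (r < R).
Integrate the density: Q_enc = 4π ∫₀^r ρ₀(r'/R)^1 r'² dr' = 4πρ₀ r^4/(4·R) = -5.972×10^-9 C.
Applying ∮E·dA = Q_enc/ε₀ with Φ = E(4πr²):
E = |Q_enc|/(4πε₀r²) = (5.972×10^-9)/(4π·8.85×10^-12·(0.0321)²) = 5.21e4 N/C.

|E| = 5.21×10^4 V/m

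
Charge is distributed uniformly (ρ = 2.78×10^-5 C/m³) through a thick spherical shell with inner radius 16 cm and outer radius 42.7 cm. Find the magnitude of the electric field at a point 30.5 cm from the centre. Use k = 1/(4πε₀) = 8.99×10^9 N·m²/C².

2.73×10^5 N/C

By spherical symmetry E is radial; choose a Gaussian sphere of radius r = 30.5 cm (within the shell material, 16 cm < r < 42.7 cm).
Only the shell between 16 cm and r is enclosed: Q_enc = ρ·(4π/3)(r³ − a³) = (2.78×10^-5)·(4π/3)·((0.305)³ − (0.16)³) = 2.827e-6 C.
Since E is radial and uniform over the Gaussian sphere, Φ = E·4πr² = Q_enc/ε₀.
E = k|Q_enc|/r² = (8.99×10^9)(2.827e-6)/(0.305)² = 2.73×10^5 N/C.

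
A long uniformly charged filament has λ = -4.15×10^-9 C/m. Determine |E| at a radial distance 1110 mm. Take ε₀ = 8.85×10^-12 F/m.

Coaxial Gaussian cylinder, radius r = 1110 mm, length L.
Q_enc = λL, so λ_enc = -4.15e-9 C/m.
Since E is radial and uniform over the curved surface, Φ = E·2πrL = Q_enc/ε₀ = λ_enc L/ε₀.
E = |λ_enc|/(2πε₀r) = (4.15×10^-9)/(2π·8.85×10^-12·1.11) = 67.2 N/C.

|E| ≈ 67.2 N/C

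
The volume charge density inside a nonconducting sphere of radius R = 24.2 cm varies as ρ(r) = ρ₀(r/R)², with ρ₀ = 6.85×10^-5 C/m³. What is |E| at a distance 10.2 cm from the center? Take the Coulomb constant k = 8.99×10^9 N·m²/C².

E = 2.80e4 N/C

Symmetry ⇒ E = E(r) r̂. Gaussian sphere of radius r = 10.2 cm (r < R).
Integrate the density: Q_enc = 4π ∫₀^r ρ₀(r'/R)^2 r'² dr' = 4πρ₀ r^5/(5·R²) = 3.246×10^-8 C.
Applying ∮E·dA = Q_enc/ε₀ with Φ = E(4πr²):
E = k|Q_enc|/r² = (8.99×10^9)(3.246e-8)/(0.102)² = 2.80×10^4 N/C.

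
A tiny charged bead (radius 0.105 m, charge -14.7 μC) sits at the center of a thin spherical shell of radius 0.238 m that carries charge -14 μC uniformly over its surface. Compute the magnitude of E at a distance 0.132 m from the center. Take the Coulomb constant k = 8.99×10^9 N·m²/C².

E ≈ 7.58e6 N/C

By spherical symmetry E is radial; choose a Gaussian sphere of radius r = 0.132 m (between the bodies, 0.105 m < r < 0.238 m).
Only the inner charge is enclosed; the outer shell contributes nothing inside itself. Q_enc = -14.7 μC = -1.47e-5 C.
Applying ∮E·dA = Q_enc/ε₀ with Φ = E(4πr²):
E = k|Q_enc|/r² = (8.99×10^9)(1.47e-5)/(0.132)² = 7.58e6 N/C.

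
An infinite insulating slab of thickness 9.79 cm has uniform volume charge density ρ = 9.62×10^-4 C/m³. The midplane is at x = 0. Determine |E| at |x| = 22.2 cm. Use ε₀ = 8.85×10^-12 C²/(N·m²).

The point |x| = 22.2 cm lies outside the slab (half-thickness 0.04895 m). A symmetric pillbox spanning the full slab encloses Q_enc = ρ·d·A.
Flux = 2EA ⇒ E = |ρ|d/(2ε₀), independent of distance outside.
E = (9.62×10^-4)(0.0979)/(2·8.85×10^-12) = 5.32e6 N/C.

|E| ≈ 5.32×10^6 N/C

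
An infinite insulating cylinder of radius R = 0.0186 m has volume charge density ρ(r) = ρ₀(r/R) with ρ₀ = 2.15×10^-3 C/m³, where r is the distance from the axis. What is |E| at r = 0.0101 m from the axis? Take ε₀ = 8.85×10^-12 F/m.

Coaxial Gaussian cylinder, radius r = 0.0101 m, length L (r < R).
Integrating ρ over the cross-section to radius r: λ_enc = (2πρ₀/R) ∫₀^r r'^2 dr' = 2πρ₀ r^3/(3·R) = 2.494×10^-7 C/m.
By Gauss's law (flux through the curved wall only), E·2πrL = λ_enc L/ε₀.
E = |λ_enc|/(2πε₀r) = (2.494×10^-7)/(2π·8.85×10^-12·0.0101) = 4.44×10^5 N/C.

E = 4.44×10^5 N/C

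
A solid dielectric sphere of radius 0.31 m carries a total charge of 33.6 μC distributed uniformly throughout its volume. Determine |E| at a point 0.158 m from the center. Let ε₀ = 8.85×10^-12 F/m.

Take a concentric spherical Gaussian surface of radius r = 0.158 m (r < R).
Only the charge within r is enclosed: Q_enc = Q·(r/R)³ = (33.6 μC)·(0.158 m/0.31 m)³ = 4.449e-6 C.
Applying ∮E·dA = Q_enc/ε₀ with Φ = E(4πr²):
E = |Q_enc|/(4πε₀r²) = (4.449e-6)/(4π·8.85×10^-12·(0.158)²) = 1.60×10^6 N/C.

|E| ≈ 1.60e6 N/C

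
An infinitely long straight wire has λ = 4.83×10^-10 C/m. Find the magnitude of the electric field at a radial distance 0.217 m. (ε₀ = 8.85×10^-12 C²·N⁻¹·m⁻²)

40 N/C

Choose a coaxial cylinder of radius r = 0.217 m (arbitrary length L) as the Gaussian surface.
Q_enc = λL, so λ_enc = 4.83×10^-10 C/m.
Gauss's law: E·2πrL = λ_enc L/ε₀.
E = |λ_enc|/(2πε₀r) = (4.83×10^-10)/(2π·8.85×10^-12·0.217) = 40 N/C.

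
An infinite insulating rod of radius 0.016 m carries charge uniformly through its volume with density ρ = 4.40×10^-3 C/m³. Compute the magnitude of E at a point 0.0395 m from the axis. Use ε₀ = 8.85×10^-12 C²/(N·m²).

Choose a coaxial cylinder of radius r = 0.0395 m (arbitrary length L) as the Gaussian surface (r > 0.016 m, full cross-section enclosed).
λ_enc = ρ·πR² = (4.40×10^-3)π(0.016)² = 3.539e-6 C/m.
Gauss's law: E·2πrL = λ_enc L/ε₀.
E = |λ_enc|/(2πε₀r) = (3.539×10^-6)/(2π·8.85×10^-12·0.0395) = 1.61×10^6 N/C.

E ≈ 1.61e6 N/C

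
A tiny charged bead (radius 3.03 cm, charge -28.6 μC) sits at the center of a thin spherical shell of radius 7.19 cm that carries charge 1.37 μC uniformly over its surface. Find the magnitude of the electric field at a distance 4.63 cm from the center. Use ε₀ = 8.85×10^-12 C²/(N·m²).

1.20×10^8 N/C

Symmetry ⇒ E = E(r) r̂. Gaussian sphere of radius r = 4.63 cm (between the bodies, 3.03 cm < r < 7.19 cm).
The shell at 7.19 cm lies outside the Gaussian surface, so Q_enc = -28.6 μC = -2.86×10^-5 C.
Applying ∮E·dA = Q_enc/ε₀ with Φ = E(4πr²):
E = |Q_enc|/(4πε₀r²) = (2.86×10^-5)/(4π·8.85×10^-12·(0.0463)²) = 1.20e8 N/C.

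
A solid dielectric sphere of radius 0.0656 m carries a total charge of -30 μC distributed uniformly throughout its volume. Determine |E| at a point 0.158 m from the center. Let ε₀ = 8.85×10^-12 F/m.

|E| = 1.08×10^7 N/C

Take a concentric spherical Gaussian surface of radius r = 0.158 m (r > R, so the entire charge is enclosed).
Q_enc = -30 μC = -3.00×10^-5 C.
Applying ∮E·dA = Q_enc/ε₀ with Φ = E(4πr²):
E = |Q_enc|/(4πε₀r²) = (3.00e-5)/(4π·8.85×10^-12·(0.158)²) = 1.08×10^7 N/C.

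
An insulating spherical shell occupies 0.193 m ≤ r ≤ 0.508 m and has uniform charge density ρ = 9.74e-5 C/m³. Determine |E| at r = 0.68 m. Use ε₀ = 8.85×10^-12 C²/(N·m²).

|E| ≈ 9.83×10^5 V/m

Symmetry ⇒ E = E(r) r̂. Gaussian sphere of radius r = 0.68 m (r > 0.508 m, enclosing the whole shell).
Q_enc = ρ·(4π/3)(b³ − a³) = (9.74×10^-5)·(4π/3)·((0.508)³ − (0.193)³) = 5.055×10^-5 C.
By Gauss's law, ∮E·dA = E·4πr² = Q_enc/ε₀.
E = |Q_enc|/(4πε₀r²) = (5.055×10^-5)/(4π·8.85×10^-12·(0.68)²) = 9.83e5 N/C.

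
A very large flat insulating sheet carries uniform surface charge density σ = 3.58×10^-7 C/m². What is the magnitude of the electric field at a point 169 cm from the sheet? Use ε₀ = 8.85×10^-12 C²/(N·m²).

E = 2.02×10^4 V/m

The symmetry is planar: E is normal to the sheet and the same magnitude on both sides. Take a pillbox straddling the sheet with end-cap area A.
Only the two end caps contribute flux: Φ = 2EA. With Q_enc = σA, Gauss's law gives E = |σ|/(2ε₀).
E = |σ|/(2ε₀) = (3.58×10^-7)/(2·8.85×10^-12) = 2.02×10^4 N/C.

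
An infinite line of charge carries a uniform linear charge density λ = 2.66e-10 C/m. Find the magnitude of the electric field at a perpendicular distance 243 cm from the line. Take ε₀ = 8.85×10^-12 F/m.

Take a coaxial cylindrical Gaussian surface of radius r = 243 cm and length L.
Q_enc = λL, so λ_enc = 2.66×10^-10 C/m.
Since E is radial and uniform over the curved surface, Φ = E·2πrL = Q_enc/ε₀ = λ_enc L/ε₀.
E = |λ_enc|/(2πε₀r) = (2.66×10^-10)/(2π·8.85×10^-12·2.43) = 1.97 N/C.

|E| ≈ 1.97 V/m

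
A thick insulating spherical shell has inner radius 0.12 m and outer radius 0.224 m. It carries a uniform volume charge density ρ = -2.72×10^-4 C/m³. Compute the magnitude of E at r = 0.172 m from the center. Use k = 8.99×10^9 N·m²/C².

Use a concentric Gaussian sphere at r = 0.172 m (within the shell material, 0.12 m < r < 0.224 m).
Enclosed charge is the volume from a to r: Q_enc = (4π/3)ρ(r³ − a³) = -3.829×10^-6 C.
Applying ∮E·dA = Q_enc/ε₀ with Φ = E(4πr²):
E = k|Q_enc|/r² = (8.99×10^9)(3.829×10^-6)/(0.172)² = 1.16×10^6 N/C.

|E| = 1.16×10^6 N/C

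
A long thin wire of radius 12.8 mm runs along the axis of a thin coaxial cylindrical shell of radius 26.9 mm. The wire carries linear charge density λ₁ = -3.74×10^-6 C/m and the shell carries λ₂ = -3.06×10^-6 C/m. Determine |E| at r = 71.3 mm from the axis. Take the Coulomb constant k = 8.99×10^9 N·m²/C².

Coaxial Gaussian cylinder, radius r = 71.3 mm, length L (r > 26.9 mm, enclosing both).
λ_enc = λ₁ + λ₂ = (-3.74e-6) + (-3.06e-6) = -6.80×10^-6 C/m.
Since E is radial and uniform over the curved surface, Φ = E·2πrL = Q_enc/ε₀ = λ_enc L/ε₀.
E = 2k|λ_enc|/r = 2(8.99×10^9)(6.80e-6)/(0.0713) = 1.71e6 N/C.

|E| = 1.71e6 V/m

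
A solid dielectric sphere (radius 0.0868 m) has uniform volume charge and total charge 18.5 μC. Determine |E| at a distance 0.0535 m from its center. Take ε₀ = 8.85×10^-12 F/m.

Take a concentric spherical Gaussian surface of radius r = 0.0535 m (r < R).
For a uniform sphere the enclosed fraction is (r/R)³, so Q_enc = (18.5 μC)(0.0535/0.0868)³ = 4.332×10^-6 C.
By Gauss's law, ∮E·dA = E·4πr² = Q_enc/ε₀.
E = |Q_enc|/(4πε₀r²) = (4.332×10^-6)/(4π·8.85×10^-12·(0.0535)²) = 1.36e7 N/C.

|E| ≈ 1.36×10^7 N/C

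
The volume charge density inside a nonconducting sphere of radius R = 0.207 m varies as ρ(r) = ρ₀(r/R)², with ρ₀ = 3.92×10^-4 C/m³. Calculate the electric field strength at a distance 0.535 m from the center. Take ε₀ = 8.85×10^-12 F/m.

E ≈ 2.75×10^5 N/C

Use a concentric Gaussian sphere at r = 0.535 m (r > R, all charge enclosed).
Q_enc = 4π ∫₀^R ρ₀(r'/R)^2 r'² dr' = 4πρ₀R³/5 = 8.739×10^-6 C.
Since E is radial and uniform over the Gaussian sphere, Φ = E·4πr² = Q_enc/ε₀.
E = |Q_enc|/(4πε₀r²) = (8.739e-6)/(4π·8.85×10^-12·(0.535)²) = 2.75e5 N/C.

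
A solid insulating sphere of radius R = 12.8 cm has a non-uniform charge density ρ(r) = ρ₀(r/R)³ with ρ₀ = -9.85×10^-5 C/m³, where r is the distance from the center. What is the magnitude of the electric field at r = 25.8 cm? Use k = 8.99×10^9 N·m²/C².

5.84×10^4 V/m

Symmetry ⇒ E = E(r) r̂. Gaussian sphere of radius r = 25.8 cm (r > R, all charge enclosed).
Q_enc = 4π ∫₀^R ρ₀(r'/R)^3 r'² dr' = 4πρ₀R³/6 = -4.326×10^-7 C.
Since E is radial and uniform over the Gaussian sphere, Φ = E·4πr² = Q_enc/ε₀.
E = k|Q_enc|/r² = (8.99×10^9)(4.326e-7)/(0.258)² = 5.84×10^4 N/C.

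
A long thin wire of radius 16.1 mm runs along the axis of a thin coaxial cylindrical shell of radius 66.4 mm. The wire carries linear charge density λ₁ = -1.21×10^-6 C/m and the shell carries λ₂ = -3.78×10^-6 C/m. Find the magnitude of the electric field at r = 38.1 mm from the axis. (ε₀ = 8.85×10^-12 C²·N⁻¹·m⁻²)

Take a coaxial cylindrical Gaussian surface of radius r = 38.1 mm and length L (between the conductors, 16.1 mm < r < 66.4 mm).
The shell at 66.4 mm lies outside the Gaussian surface, so λ_enc = λ₁ = -1.21×10^-6 C/m.
Gauss's law: E·2πrL = λ_enc L/ε₀.
E = |λ_enc|/(2πε₀r) = (1.21×10^-6)/(2π·8.85×10^-12·0.0381) = 5.71e5 N/C.

|E| ≈ 5.71×10^5 V/m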